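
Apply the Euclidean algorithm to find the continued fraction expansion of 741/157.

[4; 1, 2, 1, 1, 3, 6]

Run the Euclidean algorithm on 741 and 157; the successive quotients are the partial quotients a_0, a_1, ... (each step inverts the fractional part left over by the previous one):
  741 = 4*157 + 113, so a_0 = 4.
  157 = 1*113 + 44, so a_1 = 1.
  113 = 2*44 + 25, so a_2 = 2.
  44 = 1*25 + 19, so a_3 = 1.
  25 = 1*19 + 6, so a_4 = 1.
  19 = 3*6 + 1, so a_5 = 3.
  6 = 6*1 + 0, so a_6 = 6.
The remainder reaches 0 after 7 divisions, so the expansion has 7 partial quotients, read off in order.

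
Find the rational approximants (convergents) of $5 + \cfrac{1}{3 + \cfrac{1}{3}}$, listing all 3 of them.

Using the convergent recurrence p_i = a_i*p_{i-1} + p_{i-2}, q_i = a_i*q_{i-1} + q_{i-2} with p_{-2}=0, p_{-1}=1, q_{-2}=1, q_{-1}=0:
  i=0: a_0=5, p_0 = 5*1 + 0 = 5, q_0 = 5*0 + 1 = 1.
  i=1: a_1=3, p_1 = 3*5 + 1 = 16, q_1 = 3*1 + 0 = 3.
  i=2: a_2=3, p_2 = 3*16 + 5 = 53, q_2 = 3*3 + 1 = 10.

5/1, 16/3, 53/10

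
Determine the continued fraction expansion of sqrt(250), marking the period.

[15; (1, 4, 3, 3, 4, 1, 30)]

Write x_i = (sqrt(250) + m_i)/d_i with (m_0, d_0) = (0, 1). a_0 = floor(sqrt(250)) = 15, since 15^2 = 225 <= 250 < 256 = 16^2.
Iterate m_{i+1} = d_i*a_i - m_i, d_{i+1} = (250 - m_{i+1}^2)/d_i, a_{i+1} = floor((a_0 + m_{i+1})/d_{i+1}):
  m_1 = 1*15 - 0 = 15, d_1 = (250 - 15^2)/1 = 25/1 = 25, a_1 = floor((15 + 15)/25) = 1.
  m_2 = 25*1 - 15 = 10, d_2 = (250 - 10^2)/25 = 150/25 = 6, a_2 = floor((15 + 10)/6) = 4.
  m_3 = 6*4 - 10 = 14, d_3 = (250 - 14^2)/6 = 54/6 = 9, a_3 = floor((15 + 14)/9) = 3.
  m_4 = 9*3 - 14 = 13, d_4 = (250 - 13^2)/9 = 81/9 = 9, a_4 = floor((15 + 13)/9) = 3.
  m_5 = 9*3 - 13 = 14, d_5 = (250 - 14^2)/9 = 54/9 = 6, a_5 = floor((15 + 14)/6) = 4.
  m_6 = 6*4 - 14 = 10, d_6 = (250 - 10^2)/6 = 150/6 = 25, a_6 = floor((15 + 10)/25) = 1.
  m_7 = 25*1 - 10 = 15, d_7 = (250 - 15^2)/25 = 25/25 = 1, a_7 = floor((15 + 15)/1) = 30.
  m_8 = 1*30 - 15 = 15, d_8 = (250 - 15^2)/1 = 25/1 = 25: (m_8, d_8) = (m_1, d_1) = (15, 25), so from here the quotients repeat a_1, ..., a_7; the period length is 7.
Hence the expansion of sqrt(250) is a_0 = 15 followed by the repeating block 1, 4, 3, 3, 4, 1, 30 (period 7).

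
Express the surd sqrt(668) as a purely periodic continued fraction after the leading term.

Write x_i = (sqrt(668) + m_i)/d_i with (m_0, d_0) = (0, 1). a_0 = floor(sqrt(668)) = 25, since 25^2 = 625 <= 668 < 676 = 26^2.
Iterate m_{i+1} = d_i*a_i - m_i, d_{i+1} = (668 - m_{i+1}^2)/d_i, a_{i+1} = floor((a_0 + m_{i+1})/d_{i+1}):
  m_1 = 1*25 - 0 = 25, d_1 = (668 - 25^2)/1 = 43/1 = 43, a_1 = floor((25 + 25)/43) = 1.
  m_2 = 43*1 - 25 = 18, d_2 = (668 - 18^2)/43 = 344/43 = 8, a_2 = floor((25 + 18)/8) = 5.
  m_3 = 8*5 - 18 = 22, d_3 = (668 - 22^2)/8 = 184/8 = 23, a_3 = floor((25 + 22)/23) = 2.
  m_4 = 23*2 - 22 = 24, d_4 = (668 - 24^2)/23 = 92/23 = 4, a_4 = floor((25 + 24)/4) = 12.
  m_5 = 4*12 - 24 = 24, d_5 = (668 - 24^2)/4 = 92/4 = 23, a_5 = floor((25 + 24)/23) = 2.
  m_6 = 23*2 - 24 = 22, d_6 = (668 - 22^2)/23 = 184/23 = 8, a_6 = floor((25 + 22)/8) = 5.
  m_7 = 8*5 - 22 = 18, d_7 = (668 - 18^2)/8 = 344/8 = 43, a_7 = floor((25 + 18)/43) = 1.
  m_8 = 43*1 - 18 = 25, d_8 = (668 - 25^2)/43 = 43/43 = 1, a_8 = floor((25 + 25)/1) = 50.
  m_9 = 1*50 - 25 = 25, d_9 = (668 - 25^2)/1 = 43/1 = 43: (m_9, d_9) = (m_1, d_1) = (25, 43), so from here the quotients repeat a_1, ..., a_8; the period length is 8.
Hence the expansion of sqrt(668) is a_0 = 25 followed by the repeating block 1, 5, 2, 12, 2, 5, 1, 50 (period 8).

[25; (1, 5, 2, 12, 2, 5, 1, 50)]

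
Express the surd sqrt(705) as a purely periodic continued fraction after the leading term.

Write x_i = (sqrt(705) + m_i)/d_i with (m_0, d_0) = (0, 1). a_0 = floor(sqrt(705)) = 26, since 26^2 = 676 <= 705 < 729 = 27^2.
Iterate m_{i+1} = d_i*a_i - m_i, d_{i+1} = (705 - m_{i+1}^2)/d_i, a_{i+1} = floor((a_0 + m_{i+1})/d_{i+1}):
  m_1 = 1*26 - 0 = 26, d_1 = (705 - 26^2)/1 = 29/1 = 29, a_1 = floor((26 + 26)/29) = 1.
  m_2 = 29*1 - 26 = 3, d_2 = (705 - 3^2)/29 = 696/29 = 24, a_2 = floor((26 + 3)/24) = 1.
  m_3 = 24*1 - 3 = 21, d_3 = (705 - 21^2)/24 = 264/24 = 11, a_3 = floor((26 + 21)/11) = 4.
  m_4 = 11*4 - 21 = 23, d_4 = (705 - 23^2)/11 = 176/11 = 16, a_4 = floor((26 + 23)/16) = 3.
  m_5 = 16*3 - 23 = 25, d_5 = (705 - 25^2)/16 = 80/16 = 5, a_5 = floor((26 + 25)/5) = 10.
  m_6 = 5*10 - 25 = 25, d_6 = (705 - 25^2)/5 = 80/5 = 16, a_6 = floor((26 + 25)/16) = 3.
  m_7 = 16*3 - 25 = 23, d_7 = (705 - 23^2)/16 = 176/16 = 11, a_7 = floor((26 + 23)/11) = 4.
  m_8 = 11*4 - 23 = 21, d_8 = (705 - 21^2)/11 = 264/11 = 24, a_8 = floor((26 + 21)/24) = 1.
  m_9 = 24*1 - 21 = 3, d_9 = (705 - 3^2)/24 = 696/24 = 29, a_9 = floor((26 + 3)/29) = 1.
  m_10 = 29*1 - 3 = 26, d_10 = (705 - 26^2)/29 = 29/29 = 1, a_10 = floor((26 + 26)/1) = 52.
  m_11 = 1*52 - 26 = 26, d_11 = (705 - 26^2)/1 = 29/1 = 29: (m_11, d_11) = (m_1, d_1) = (26, 29), so from here the quotients repeat a_1, ..., a_10; the period length is 10.
Hence the expansion of sqrt(705) is a_0 = 26 followed by the repeating block 1, 1, 4, 3, 10, 3, 4, 1, 1, 52 (period 10).

[26; (1, 1, 4, 3, 10, 3, 4, 1, 1, 52)]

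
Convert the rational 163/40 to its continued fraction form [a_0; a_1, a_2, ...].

Run the Euclidean algorithm on 163 and 40; the successive quotients are the partial quotients a_0, a_1, ... (each step inverts the fractional part left over by the previous one):
  163 = 4*40 + 3, so a_0 = 4.
  40 = 13*3 + 1, so a_1 = 13.
  3 = 3*1 + 0, so a_2 = 3.
The remainder reaches 0 after 3 divisions, so the expansion has 3 partial quotients, read off in order.

[4; 13, 3]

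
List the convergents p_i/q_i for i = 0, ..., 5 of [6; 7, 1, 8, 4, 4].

6/1, 43/7, 49/8, 435/71, 1789/292, 7591/1239

Using the convergent recurrence p_i = a_i*p_{i-1} + p_{i-2}, q_i = a_i*q_{i-1} + q_{i-2} with p_{-2}=0, p_{-1}=1, q_{-2}=1, q_{-1}=0:
  i=0: a_0=6, p_0 = 6*1 + 0 = 6, q_0 = 6*0 + 1 = 1.
  i=1: a_1=7, p_1 = 7*6 + 1 = 43, q_1 = 7*1 + 0 = 7.
  i=2: a_2=1, p_2 = 1*43 + 6 = 49, q_2 = 1*7 + 1 = 8.
  i=3: a_3=8, p_3 = 8*49 + 43 = 435, q_3 = 8*8 + 7 = 71.
  i=4: a_4=4, p_4 = 4*435 + 49 = 1789, q_4 = 4*71 + 8 = 292.
  i=5: a_5=4, p_5 = 4*1789 + 435 = 7591, q_5 = 4*292 + 71 = 1239.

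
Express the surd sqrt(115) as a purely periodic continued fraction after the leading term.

[10; (1, 2, 1, 1, 1, 1, 1, 2, 1, 20)]

Write x_i = (sqrt(115) + m_i)/d_i with (m_0, d_0) = (0, 1). a_0 = floor(sqrt(115)) = 10, since 10^2 = 100 <= 115 < 121 = 11^2.
Iterate m_{i+1} = d_i*a_i - m_i, d_{i+1} = (115 - m_{i+1}^2)/d_i, a_{i+1} = floor((a_0 + m_{i+1})/d_{i+1}):
  m_1 = 1*10 - 0 = 10, d_1 = (115 - 10^2)/1 = 15/1 = 15, a_1 = floor((10 + 10)/15) = 1.
  m_2 = 15*1 - 10 = 5, d_2 = (115 - 5^2)/15 = 90/15 = 6, a_2 = floor((10 + 5)/6) = 2.
  m_3 = 6*2 - 5 = 7, d_3 = (115 - 7^2)/6 = 66/6 = 11, a_3 = floor((10 + 7)/11) = 1.
  m_4 = 11*1 - 7 = 4, d_4 = (115 - 4^2)/11 = 99/11 = 9, a_4 = floor((10 + 4)/9) = 1.
  m_5 = 9*1 - 4 = 5, d_5 = (115 - 5^2)/9 = 90/9 = 10, a_5 = floor((10 + 5)/10) = 1.
  m_6 = 10*1 - 5 = 5, d_6 = (115 - 5^2)/10 = 90/10 = 9, a_6 = floor((10 + 5)/9) = 1.
  m_7 = 9*1 - 5 = 4, d_7 = (115 - 4^2)/9 = 99/9 = 11, a_7 = floor((10 + 4)/11) = 1.
  m_8 = 11*1 - 4 = 7, d_8 = (115 - 7^2)/11 = 66/11 = 6, a_8 = floor((10 + 7)/6) = 2.
  m_9 = 6*2 - 7 = 5, d_9 = (115 - 5^2)/6 = 90/6 = 15, a_9 = floor((10 + 5)/15) = 1.
  m_10 = 15*1 - 5 = 10, d_10 = (115 - 10^2)/15 = 15/15 = 1, a_10 = floor((10 + 10)/1) = 20.
  m_11 = 1*20 - 10 = 10, d_11 = (115 - 10^2)/1 = 15/1 = 15: (m_11, d_11) = (m_1, d_1) = (10, 15), so from here the quotients repeat a_1, ..., a_10; the period length is 10.
Hence the expansion of sqrt(115) is a_0 = 10 followed by the repeating block 1, 2, 1, 1, 1, 1, 1, 2, 1, 20 (period 10).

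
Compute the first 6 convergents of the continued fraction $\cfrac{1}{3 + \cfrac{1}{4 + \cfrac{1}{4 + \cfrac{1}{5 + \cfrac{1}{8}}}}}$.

0/1, 1/3, 4/13, 17/55, 89/288, 729/2359

Using the convergent recurrence p_i = a_i*p_{i-1} + p_{i-2}, q_i = a_i*q_{i-1} + q_{i-2} with p_{-2}=0, p_{-1}=1, q_{-2}=1, q_{-1}=0:
  i=0: a_0=0, p_0 = 0*1 + 0 = 0, q_0 = 0*0 + 1 = 1.
  i=1: a_1=3, p_1 = 3*0 + 1 = 1, q_1 = 3*1 + 0 = 3.
  i=2: a_2=4, p_2 = 4*1 + 0 = 4, q_2 = 4*3 + 1 = 13.
  i=3: a_3=4, p_3 = 4*4 + 1 = 17, q_3 = 4*13 + 3 = 55.
  i=4: a_4=5, p_4 = 5*17 + 4 = 89, q_4 = 5*55 + 13 = 288.
  i=5: a_5=8, p_5 = 8*89 + 17 = 729, q_5 = 8*288 + 55 = 2359.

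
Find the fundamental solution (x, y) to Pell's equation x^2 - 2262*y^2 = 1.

(x, y) = (97499, 2050)

First expand sqrt(2262) as a continued fraction. With x_i = (sqrt(2262) + m_i)/d_i and (m_0, d_0) = (0, 1): a_0 = floor(sqrt(2262)) = 47, since 47^2 = 2209 <= 2262 < 2304 = 48^2.
Iterate m_{i+1} = d_i*a_i - m_i, d_{i+1} = (2262 - m_{i+1}^2)/d_i, a_{i+1} = floor((a_0 + m_{i+1})/d_{i+1}):
  m_1 = 1*47 - 0 = 47, d_1 = (2262 - 47^2)/1 = 53/1 = 53, a_1 = floor((47 + 47)/53) = 1.
  m_2 = 53*1 - 47 = 6, d_2 = (2262 - 6^2)/53 = 2226/53 = 42, a_2 = floor((47 + 6)/42) = 1.
  m_3 = 42*1 - 6 = 36, d_3 = (2262 - 36^2)/42 = 966/42 = 23, a_3 = floor((47 + 36)/23) = 3.
  m_4 = 23*3 - 36 = 33, d_4 = (2262 - 33^2)/23 = 1173/23 = 51, a_4 = floor((47 + 33)/51) = 1.
  m_5 = 51*1 - 33 = 18, d_5 = (2262 - 18^2)/51 = 1938/51 = 38, a_5 = floor((47 + 18)/38) = 1.
  m_6 = 38*1 - 18 = 20, d_6 = (2262 - 20^2)/38 = 1862/38 = 49, a_6 = floor((47 + 20)/49) = 1.
  m_7 = 49*1 - 20 = 29, d_7 = (2262 - 29^2)/49 = 1421/49 = 29, a_7 = floor((47 + 29)/29) = 2.
  m_8 = 29*2 - 29 = 29, d_8 = (2262 - 29^2)/29 = 1421/29 = 49, a_8 = floor((47 + 29)/49) = 1.
  m_9 = 49*1 - 29 = 20, d_9 = (2262 - 20^2)/49 = 1862/49 = 38, a_9 = floor((47 + 20)/38) = 1.
  m_10 = 38*1 - 20 = 18, d_10 = (2262 - 18^2)/38 = 1938/38 = 51, a_10 = floor((47 + 18)/51) = 1.
  m_11 = 51*1 - 18 = 33, d_11 = (2262 - 33^2)/51 = 1173/51 = 23, a_11 = floor((47 + 33)/23) = 3.
  m_12 = 23*3 - 33 = 36, d_12 = (2262 - 36^2)/23 = 966/23 = 42, a_12 = floor((47 + 36)/42) = 1.
  m_13 = 42*1 - 36 = 6, d_13 = (2262 - 6^2)/42 = 2226/42 = 53, a_13 = floor((47 + 6)/53) = 1.
  m_14 = 53*1 - 6 = 47, d_14 = (2262 - 47^2)/53 = 53/53 = 1, a_14 = floor((47 + 47)/1) = 94.
  m_15 = 1*94 - 47 = 47, d_15 = (2262 - 47^2)/1 = 53/1 = 53: (m_15, d_15) = (m_1, d_1) = (47, 53), so from here the quotients repeat a_1, ..., a_14; the period length is 14.
So sqrt(2262) = [47; (1, 1, 3, 1, 1, 1, 2, 1, 1, 1, 3, 1, 1, 94)] with period length k = 14.
k is even, so the fundamental solution of x^2 - 2262y^2 = 1 is (p_{k-1}, q_{k-1}) = (p_13, q_13); compute convergents through index 13.
Convergents (p_i = a_i*p_{i-1} + p_{i-2}, q_i = a_i*q_{i-1} + q_{i-2} with p_{-2}=0, p_{-1}=1, q_{-2}=1, q_{-1}=0):
  i=0: a_0=47, p_0 = 47*1 + 0 = 47, q_0 = 47*0 + 1 = 1.
  i=1: a_1=1, p_1 = 1*47 + 1 = 48, q_1 = 1*1 + 0 = 1.
  i=2: a_2=1, p_2 = 1*48 + 47 = 95, q_2 = 1*1 + 1 = 2.
  i=3: a_3=3, p_3 = 3*95 + 48 = 333, q_3 = 3*2 + 1 = 7.
  i=4: a_4=1, p_4 = 1*333 + 95 = 428, q_4 = 1*7 + 2 = 9.
  i=5: a_5=1, p_5 = 1*428 + 333 = 761, q_5 = 1*9 + 7 = 16.
  i=6: a_6=1, p_6 = 1*761 + 428 = 1189, q_6 = 1*16 + 9 = 25.
  i=7: a_7=2, p_7 = 2*1189 + 761 = 3139, q_7 = 2*25 + 16 = 66.
  i=8: a_8=1, p_8 = 1*3139 + 1189 = 4328, q_8 = 1*66 + 25 = 91.
  i=9: a_9=1, p_9 = 1*4328 + 3139 = 7467, q_9 = 1*91 + 66 = 157.
  i=10: a_10=1, p_10 = 1*7467 + 4328 = 11795, q_10 = 1*157 + 91 = 248.
  i=11: a_11=3, p_11 = 3*11795 + 7467 = 42852, q_11 = 3*248 + 157 = 901.
  i=12: a_12=1, p_12 = 1*42852 + 11795 = 54647, q_12 = 1*901 + 248 = 1149.
  i=13: a_13=1, p_13 = 1*54647 + 42852 = 97499, q_13 = 1*1149 + 901 = 2050.
Check: 97499^2 - 2262*2050^2 = 9506055001 - 9506055000 = 1, so (x, y) = (97499, 2050) solves the equation, and by the theorem it is the least positive solution.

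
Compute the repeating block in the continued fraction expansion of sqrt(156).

[12; (2, 24)]

Write x_i = (sqrt(156) + m_i)/d_i with (m_0, d_0) = (0, 1). a_0 = floor(sqrt(156)) = 12, since 12^2 = 144 <= 156 < 169 = 13^2.
Iterate m_{i+1} = d_i*a_i - m_i, d_{i+1} = (156 - m_{i+1}^2)/d_i, a_{i+1} = floor((a_0 + m_{i+1})/d_{i+1}):
  m_1 = 1*12 - 0 = 12, d_1 = (156 - 12^2)/1 = 12/1 = 12, a_1 = floor((12 + 12)/12) = 2.
  m_2 = 12*2 - 12 = 12, d_2 = (156 - 12^2)/12 = 12/12 = 1, a_2 = floor((12 + 12)/1) = 24.
  m_3 = 1*24 - 12 = 12, d_3 = (156 - 12^2)/1 = 12/1 = 12: (m_3, d_3) = (m_1, d_1) = (12, 12), so from here the quotients repeat a_1, a_2; the period length is 2.
Hence the expansion of sqrt(156) is a_0 = 12 followed by the repeating block 2, 24 (period 2).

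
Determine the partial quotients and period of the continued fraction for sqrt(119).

Write x_i = (sqrt(119) + m_i)/d_i with (m_0, d_0) = (0, 1). a_0 = floor(sqrt(119)) = 10, since 10^2 = 100 <= 119 < 121 = 11^2.
Iterate m_{i+1} = d_i*a_i - m_i, d_{i+1} = (119 - m_{i+1}^2)/d_i, a_{i+1} = floor((a_0 + m_{i+1})/d_{i+1}):
  m_1 = 1*10 - 0 = 10, d_1 = (119 - 10^2)/1 = 19/1 = 19, a_1 = floor((10 + 10)/19) = 1.
  m_2 = 19*1 - 10 = 9, d_2 = (119 - 9^2)/19 = 38/19 = 2, a_2 = floor((10 + 9)/2) = 9.
  m_3 = 2*9 - 9 = 9, d_3 = (119 - 9^2)/2 = 38/2 = 19, a_3 = floor((10 + 9)/19) = 1.
  m_4 = 19*1 - 9 = 10, d_4 = (119 - 10^2)/19 = 19/19 = 1, a_4 = floor((10 + 10)/1) = 20.
  m_5 = 1*20 - 10 = 10, d_5 = (119 - 10^2)/1 = 19/1 = 19: (m_5, d_5) = (m_1, d_1) = (10, 19), so from here the quotients repeat a_1, ..., a_4; the period length is 4.
Hence the expansion of sqrt(119) is a_0 = 10 followed by the repeating block 1, 9, 1, 20 (period 4).

[10; (1, 9, 1, 20)]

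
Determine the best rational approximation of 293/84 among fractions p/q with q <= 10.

7/2

Expand x = 293/84 as a continued fraction with the Euclidean algorithm:
  293 = 3*84 + 41, so a_0 = 3.
  84 = 2*41 + 2, so a_1 = 2.
  41 = 20*2 + 1, so a_2 = 20.
  2 = 2*1 + 0, so a_3 = 2.
so x = [3; 2, 20, 2].
Convergents (p_i = a_i*p_{i-1} + p_{i-2}, q_i = a_i*q_{i-1} + q_{i-2} with p_{-2}=0, p_{-1}=1, q_{-2}=1, q_{-1}=0), until the denominator exceeds 10:
  i=0: a_0=3, p_0 = 3*1 + 0 = 3, q_0 = 3*0 + 1 = 1.
  i=1: a_1=2, p_1 = 2*3 + 1 = 7, q_1 = 2*1 + 0 = 2.
  i=2: a_2=20, p_2 = 20*7 + 3 = 143, q_2 = 20*2 + 1 = 41.
q_2 = 41 > 10, so the last convergent with denominator <= 10 is p_1/q_1 = 7/2.
The closest fraction with denominator <= 10 is either p_1/q_1 or the intermediate fraction (k*p_1 + p_0)/(k*q_1 + q_0) with the largest k >= 1 whose denominator stays <= 10; these approach x as k grows, and every other convergent or intermediate fraction in range is farther away.
Largest k: floor((10 - q_0)/q_1) = floor((10 - 1)/2) = 4.
That gives (4*7 + 3)/(4*2 + 1) = 31/9.
Compare the errors: |x - 7/2| = |293*2 - 7*84|/(84*2) = 2/168, and |x - 31/9| = |293*9 - 31*84|/(84*9) = 33/756.
Cross-multiplying, 2*756 = 1512 < 5544 = 33*168, so 2/168 is smaller: the convergent 7/2 is closer to x than 31/9.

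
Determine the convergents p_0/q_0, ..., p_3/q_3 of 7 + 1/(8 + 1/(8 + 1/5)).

7/1, 57/8, 463/65, 2372/333

Using the convergent recurrence p_i = a_i*p_{i-1} + p_{i-2}, q_i = a_i*q_{i-1} + q_{i-2} with p_{-2}=0, p_{-1}=1, q_{-2}=1, q_{-1}=0:
  i=0: a_0=7, p_0 = 7*1 + 0 = 7, q_0 = 7*0 + 1 = 1.
  i=1: a_1=8, p_1 = 8*7 + 1 = 57, q_1 = 8*1 + 0 = 8.
  i=2: a_2=8, p_2 = 8*57 + 7 = 463, q_2 = 8*8 + 1 = 65.
  i=3: a_3=5, p_3 = 5*463 + 57 = 2372, q_3 = 5*65 + 8 = 333.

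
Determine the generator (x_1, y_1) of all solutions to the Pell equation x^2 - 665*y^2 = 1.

(x, y) = (13719, 532)

First expand sqrt(665) as a continued fraction. With x_i = (sqrt(665) + m_i)/d_i and (m_0, d_0) = (0, 1): a_0 = floor(sqrt(665)) = 25, since 25^2 = 625 <= 665 < 676 = 26^2.
Iterate m_{i+1} = d_i*a_i - m_i, d_{i+1} = (665 - m_{i+1}^2)/d_i, a_{i+1} = floor((a_0 + m_{i+1})/d_{i+1}):
  m_1 = 1*25 - 0 = 25, d_1 = (665 - 25^2)/1 = 40/1 = 40, a_1 = floor((25 + 25)/40) = 1.
  m_2 = 40*1 - 25 = 15, d_2 = (665 - 15^2)/40 = 440/40 = 11, a_2 = floor((25 + 15)/11) = 3.
  m_3 = 11*3 - 15 = 18, d_3 = (665 - 18^2)/11 = 341/11 = 31, a_3 = floor((25 + 18)/31) = 1.
  m_4 = 31*1 - 18 = 13, d_4 = (665 - 13^2)/31 = 496/31 = 16, a_4 = floor((25 + 13)/16) = 2.
  m_5 = 16*2 - 13 = 19, d_5 = (665 - 19^2)/16 = 304/16 = 19, a_5 = floor((25 + 19)/19) = 2.
  m_6 = 19*2 - 19 = 19, d_6 = (665 - 19^2)/19 = 304/19 = 16, a_6 = floor((25 + 19)/16) = 2.
  m_7 = 16*2 - 19 = 13, d_7 = (665 - 13^2)/16 = 496/16 = 31, a_7 = floor((25 + 13)/31) = 1.
  m_8 = 31*1 - 13 = 18, d_8 = (665 - 18^2)/31 = 341/31 = 11, a_8 = floor((25 + 18)/11) = 3.
  m_9 = 11*3 - 18 = 15, d_9 = (665 - 15^2)/11 = 440/11 = 40, a_9 = floor((25 + 15)/40) = 1.
  m_10 = 40*1 - 15 = 25, d_10 = (665 - 25^2)/40 = 40/40 = 1, a_10 = floor((25 + 25)/1) = 50.
  m_11 = 1*50 - 25 = 25, d_11 = (665 - 25^2)/1 = 40/1 = 40: (m_11, d_11) = (m_1, d_1) = (25, 40), so from here the quotients repeat a_1, ..., a_10; the period length is 10.
So sqrt(665) = [25; (1, 3, 1, 2, 2, 2, 1, 3, 1, 50)] with period length k = 10.
k is even, so the fundamental solution of x^2 - 665y^2 = 1 is (p_{k-1}, q_{k-1}) = (p_9, q_9); compute convergents through index 9.
Convergents (p_i = a_i*p_{i-1} + p_{i-2}, q_i = a_i*q_{i-1} + q_{i-2} with p_{-2}=0, p_{-1}=1, q_{-2}=1, q_{-1}=0):
  i=0: a_0=25, p_0 = 25*1 + 0 = 25, q_0 = 25*0 + 1 = 1.
  i=1: a_1=1, p_1 = 1*25 + 1 = 26, q_1 = 1*1 + 0 = 1.
  i=2: a_2=3, p_2 = 3*26 + 25 = 103, q_2 = 3*1 + 1 = 4.
  i=3: a_3=1, p_3 = 1*103 + 26 = 129, q_3 = 1*4 + 1 = 5.
  i=4: a_4=2, p_4 = 2*129 + 103 = 361, q_4 = 2*5 + 4 = 14.
  i=5: a_5=2, p_5 = 2*361 + 129 = 851, q_5 = 2*14 + 5 = 33.
  i=6: a_6=2, p_6 = 2*851 + 361 = 2063, q_6 = 2*33 + 14 = 80.
  i=7: a_7=1, p_7 = 1*2063 + 851 = 2914, q_7 = 1*80 + 33 = 113.
  i=8: a_8=3, p_8 = 3*2914 + 2063 = 10805, q_8 = 3*113 + 80 = 419.
  i=9: a_9=1, p_9 = 1*10805 + 2914 = 13719, q_9 = 1*419 + 113 = 532.
Check: 13719^2 - 665*532^2 = 188210961 - 188210960 = 1, so (x, y) = (13719, 532) solves the equation, and by the theorem it is the least positive solution.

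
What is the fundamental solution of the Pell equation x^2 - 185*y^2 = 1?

(x, y) = (9249, 680)

First expand sqrt(185) as a continued fraction. With x_i = (sqrt(185) + m_i)/d_i and (m_0, d_0) = (0, 1): a_0 = floor(sqrt(185)) = 13, since 13^2 = 169 <= 185 < 196 = 14^2.
Iterate m_{i+1} = d_i*a_i - m_i, d_{i+1} = (185 - m_{i+1}^2)/d_i, a_{i+1} = floor((a_0 + m_{i+1})/d_{i+1}):
  m_1 = 1*13 - 0 = 13, d_1 = (185 - 13^2)/1 = 16/1 = 16, a_1 = floor((13 + 13)/16) = 1.
  m_2 = 16*1 - 13 = 3, d_2 = (185 - 3^2)/16 = 176/16 = 11, a_2 = floor((13 + 3)/11) = 1.
  m_3 = 11*1 - 3 = 8, d_3 = (185 - 8^2)/11 = 121/11 = 11, a_3 = floor((13 + 8)/11) = 1.
  m_4 = 11*1 - 8 = 3, d_4 = (185 - 3^2)/11 = 176/11 = 16, a_4 = floor((13 + 3)/16) = 1.
  m_5 = 16*1 - 3 = 13, d_5 = (185 - 13^2)/16 = 16/16 = 1, a_5 = floor((13 + 13)/1) = 26.
  m_6 = 1*26 - 13 = 13, d_6 = (185 - 13^2)/1 = 16/1 = 16: (m_6, d_6) = (m_1, d_1) = (13, 16), so from here the quotients repeat a_1, ..., a_5; the period length is 5.
So sqrt(185) = [13; (1, 1, 1, 1, 26)] with period length k = 5.
k is odd, so (p_{k-1}, q_{k-1}) only solves x^2 - 185y^2 = -1 and the fundamental solution of x^2 - 185y^2 = 1 is (p_{2k-1}, q_{2k-1}) = (p_9, q_9); compute convergents through index 9, running through the period twice.
Convergents (p_i = a_i*p_{i-1} + p_{i-2}, q_i = a_i*q_{i-1} + q_{i-2} with p_{-2}=0, p_{-1}=1, q_{-2}=1, q_{-1}=0):
  i=0: a_0=13, p_0 = 13*1 + 0 = 13, q_0 = 13*0 + 1 = 1.
  i=1: a_1=1, p_1 = 1*13 + 1 = 14, q_1 = 1*1 + 0 = 1.
  i=2: a_2=1, p_2 = 1*14 + 13 = 27, q_2 = 1*1 + 1 = 2.
  i=3: a_3=1, p_3 = 1*27 + 14 = 41, q_3 = 1*2 + 1 = 3.
  i=4: a_4=1, p_4 = 1*41 + 27 = 68, q_4 = 1*3 + 2 = 5.
  i=5: a_5=26, p_5 = 26*68 + 41 = 1809, q_5 = 26*5 + 3 = 133.
  i=6: a_6=1, p_6 = 1*1809 + 68 = 1877, q_6 = 1*133 + 5 = 138.
  i=7: a_7=1, p_7 = 1*1877 + 1809 = 3686, q_7 = 1*138 + 133 = 271.
  i=8: a_8=1, p_8 = 1*3686 + 1877 = 5563, q_8 = 1*271 + 138 = 409.
  i=9: a_9=1, p_9 = 1*5563 + 3686 = 9249, q_9 = 1*409 + 271 = 680.
Indeed p_4^2 - 185*q_4^2 = 4624 - 4625 = -1, not +1.
Check: 9249^2 - 185*680^2 = 85544001 - 85544000 = 1, so (x, y) = (9249, 680) solves the equation, and by the theorem it is the least positive solution.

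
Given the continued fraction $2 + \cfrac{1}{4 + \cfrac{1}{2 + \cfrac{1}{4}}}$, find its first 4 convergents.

2/1, 9/4, 20/9, 89/40

Using the convergent recurrence p_i = a_i*p_{i-1} + p_{i-2}, q_i = a_i*q_{i-1} + q_{i-2} with p_{-2}=0, p_{-1}=1, q_{-2}=1, q_{-1}=0:
  i=0: a_0=2, p_0 = 2*1 + 0 = 2, q_0 = 2*0 + 1 = 1.
  i=1: a_1=4, p_1 = 4*2 + 1 = 9, q_1 = 4*1 + 0 = 4.
  i=2: a_2=2, p_2 = 2*9 + 2 = 20, q_2 = 2*4 + 1 = 9.
  i=3: a_3=4, p_3 = 4*20 + 9 = 89, q_3 = 4*9 + 4 = 40.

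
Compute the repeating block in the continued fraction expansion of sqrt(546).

Write x_i = (sqrt(546) + m_i)/d_i with (m_0, d_0) = (0, 1). a_0 = floor(sqrt(546)) = 23, since 23^2 = 529 <= 546 < 576 = 24^2.
Iterate m_{i+1} = d_i*a_i - m_i, d_{i+1} = (546 - m_{i+1}^2)/d_i, a_{i+1} = floor((a_0 + m_{i+1})/d_{i+1}):
  m_1 = 1*23 - 0 = 23, d_1 = (546 - 23^2)/1 = 17/1 = 17, a_1 = floor((23 + 23)/17) = 2.
  m_2 = 17*2 - 23 = 11, d_2 = (546 - 11^2)/17 = 425/17 = 25, a_2 = floor((23 + 11)/25) = 1.
  m_3 = 25*1 - 11 = 14, d_3 = (546 - 14^2)/25 = 350/25 = 14, a_3 = floor((23 + 14)/14) = 2.
  m_4 = 14*2 - 14 = 14, d_4 = (546 - 14^2)/14 = 350/14 = 25, a_4 = floor((23 + 14)/25) = 1.
  m_5 = 25*1 - 14 = 11, d_5 = (546 - 11^2)/25 = 425/25 = 17, a_5 = floor((23 + 11)/17) = 2.
  m_6 = 17*2 - 11 = 23, d_6 = (546 - 23^2)/17 = 17/17 = 1, a_6 = floor((23 + 23)/1) = 46.
  m_7 = 1*46 - 23 = 23, d_7 = (546 - 23^2)/1 = 17/1 = 17: (m_7, d_7) = (m_1, d_1) = (23, 17), so from here the quotients repeat a_1, ..., a_6; the period length is 6.
Hence the expansion of sqrt(546) is a_0 = 23 followed by the repeating block 2, 1, 2, 1, 2, 46 (period 6).

[23; (2, 1, 2, 1, 2, 46)]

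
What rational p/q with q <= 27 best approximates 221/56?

75/19

Expand x = 221/56 as a continued fraction with the Euclidean algorithm:
  221 = 3*56 + 53, so a_0 = 3.
  56 = 1*53 + 3, so a_1 = 1.
  53 = 17*3 + 2, so a_2 = 17.
  3 = 1*2 + 1, so a_3 = 1.
  2 = 2*1 + 0, so a_4 = 2.
so x = [3; 1, 17, 1, 2].
Convergents (p_i = a_i*p_{i-1} + p_{i-2}, q_i = a_i*q_{i-1} + q_{i-2} with p_{-2}=0, p_{-1}=1, q_{-2}=1, q_{-1}=0), until the denominator exceeds 27:
  i=0: a_0=3, p_0 = 3*1 + 0 = 3, q_0 = 3*0 + 1 = 1.
  i=1: a_1=1, p_1 = 1*3 + 1 = 4, q_1 = 1*1 + 0 = 1.
  i=2: a_2=17, p_2 = 17*4 + 3 = 71, q_2 = 17*1 + 1 = 18.
  i=3: a_3=1, p_3 = 1*71 + 4 = 75, q_3 = 1*18 + 1 = 19.
  i=4: a_4=2, p_4 = 2*75 + 71 = 221, q_4 = 2*19 + 18 = 56.
q_4 = 56 > 27, so the last convergent with denominator <= 27 is p_3/q_3 = 75/19.
The closest fraction with denominator <= 27 is either p_3/q_3 or the intermediate fraction (k*p_3 + p_2)/(k*q_3 + q_2) with the largest k >= 1 whose denominator stays <= 27; these approach x as k grows, and every other convergent or intermediate fraction in range is farther away.
Largest k: floor((27 - q_2)/q_3) = floor((27 - 18)/19) = 0.
Since k = 0, no intermediate fraction beyond p_3/q_3 has denominator <= 27, so the convergent 75/19 is the closest (its error is |221*19 - 75*56|/(56*19) = 1/1064).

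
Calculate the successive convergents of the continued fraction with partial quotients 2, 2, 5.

Using the convergent recurrence p_i = a_i*p_{i-1} + p_{i-2}, q_i = a_i*q_{i-1} + q_{i-2} with p_{-2}=0, p_{-1}=1, q_{-2}=1, q_{-1}=0:
  i=0: a_0=2, p_0 = 2*1 + 0 = 2, q_0 = 2*0 + 1 = 1.
  i=1: a_1=2, p_1 = 2*2 + 1 = 5, q_1 = 2*1 + 0 = 2.
  i=2: a_2=5, p_2 = 5*5 + 2 = 27, q_2 = 5*2 + 1 = 11.

2/1, 5/2, 27/11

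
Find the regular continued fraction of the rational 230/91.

[2; 1, 1, 8, 1, 1, 2]

Run the Euclidean algorithm on 230 and 91; the successive quotients are the partial quotients a_0, a_1, ... (each step inverts the fractional part left over by the previous one):
  230 = 2*91 + 48, so a_0 = 2.
  91 = 1*48 + 43, so a_1 = 1.
  48 = 1*43 + 5, so a_2 = 1.
  43 = 8*5 + 3, so a_3 = 8.
  5 = 1*3 + 2, so a_4 = 1.
  3 = 1*2 + 1, so a_5 = 1.
  2 = 2*1 + 0, so a_6 = 2.
The remainder reaches 0 after 7 divisions, so the expansion has 7 partial quotients, read off in order.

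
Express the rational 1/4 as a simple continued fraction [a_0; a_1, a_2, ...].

Run the Euclidean algorithm on 1 and 4; the successive quotients are the partial quotients a_0, a_1, ... (each step inverts the fractional part left over by the previous one):
  1 = 0*4 + 1, so a_0 = 0.
  4 = 4*1 + 0, so a_1 = 4.
The remainder reaches 0 after 2 divisions, so the expansion has 2 partial quotients, read off in order.

[0; 4]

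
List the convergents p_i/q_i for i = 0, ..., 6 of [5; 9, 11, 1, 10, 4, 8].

5/1, 46/9, 511/100, 557/109, 6081/1190, 24881/4869, 205129/40142

Using the convergent recurrence p_i = a_i*p_{i-1} + p_{i-2}, q_i = a_i*q_{i-1} + q_{i-2} with p_{-2}=0, p_{-1}=1, q_{-2}=1, q_{-1}=0:
  i=0: a_0=5, p_0 = 5*1 + 0 = 5, q_0 = 5*0 + 1 = 1.
  i=1: a_1=9, p_1 = 9*5 + 1 = 46, q_1 = 9*1 + 0 = 9.
  i=2: a_2=11, p_2 = 11*46 + 5 = 511, q_2 = 11*9 + 1 = 100.
  i=3: a_3=1, p_3 = 1*511 + 46 = 557, q_3 = 1*100 + 9 = 109.
  i=4: a_4=10, p_4 = 10*557 + 511 = 6081, q_4 = 10*109 + 100 = 1190.
  i=5: a_5=4, p_5 = 4*6081 + 557 = 24881, q_5 = 4*1190 + 109 = 4869.
  i=6: a_6=8, p_6 = 8*24881 + 6081 = 205129, q_6 = 8*4869 + 1190 = 40142.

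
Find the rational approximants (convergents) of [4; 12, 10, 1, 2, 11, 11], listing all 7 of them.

4/1, 49/12, 494/121, 543/133, 1580/387, 17923/4390, 198733/48677

Using the convergent recurrence p_i = a_i*p_{i-1} + p_{i-2}, q_i = a_i*q_{i-1} + q_{i-2} with p_{-2}=0, p_{-1}=1, q_{-2}=1, q_{-1}=0:
  i=0: a_0=4, p_0 = 4*1 + 0 = 4, q_0 = 4*0 + 1 = 1.
  i=1: a_1=12, p_1 = 12*4 + 1 = 49, q_1 = 12*1 + 0 = 12.
  i=2: a_2=10, p_2 = 10*49 + 4 = 494, q_2 = 10*12 + 1 = 121.
  i=3: a_3=1, p_3 = 1*494 + 49 = 543, q_3 = 1*121 + 12 = 133.
  i=4: a_4=2, p_4 = 2*543 + 494 = 1580, q_4 = 2*133 + 121 = 387.
  i=5: a_5=11, p_5 = 11*1580 + 543 = 17923, q_5 = 11*387 + 133 = 4390.
  i=6: a_6=11, p_6 = 11*17923 + 1580 = 198733, q_6 = 11*4390 + 387 = 48677.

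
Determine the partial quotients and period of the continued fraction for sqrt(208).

Write x_i = (sqrt(208) + m_i)/d_i with (m_0, d_0) = (0, 1). a_0 = floor(sqrt(208)) = 14, since 14^2 = 196 <= 208 < 225 = 15^2.
Iterate m_{i+1} = d_i*a_i - m_i, d_{i+1} = (208 - m_{i+1}^2)/d_i, a_{i+1} = floor((a_0 + m_{i+1})/d_{i+1}):
  m_1 = 1*14 - 0 = 14, d_1 = (208 - 14^2)/1 = 12/1 = 12, a_1 = floor((14 + 14)/12) = 2.
  m_2 = 12*2 - 14 = 10, d_2 = (208 - 10^2)/12 = 108/12 = 9, a_2 = floor((14 + 10)/9) = 2.
  m_3 = 9*2 - 10 = 8, d_3 = (208 - 8^2)/9 = 144/9 = 16, a_3 = floor((14 + 8)/16) = 1.
  m_4 = 16*1 - 8 = 8, d_4 = (208 - 8^2)/16 = 144/16 = 9, a_4 = floor((14 + 8)/9) = 2.
  m_5 = 9*2 - 8 = 10, d_5 = (208 - 10^2)/9 = 108/9 = 12, a_5 = floor((14 + 10)/12) = 2.
  m_6 = 12*2 - 10 = 14, d_6 = (208 - 14^2)/12 = 12/12 = 1, a_6 = floor((14 + 14)/1) = 28.
  m_7 = 1*28 - 14 = 14, d_7 = (208 - 14^2)/1 = 12/1 = 12: (m_7, d_7) = (m_1, d_1) = (14, 12), so from here the quotients repeat a_1, ..., a_6; the period length is 6.
Hence the expansion of sqrt(208) is a_0 = 14 followed by the repeating block 2, 2, 1, 2, 2, 28 (period 6).

[14; (2, 2, 1, 2, 2, 28)]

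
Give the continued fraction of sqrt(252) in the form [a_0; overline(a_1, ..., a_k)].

Write x_i = (sqrt(252) + m_i)/d_i with (m_0, d_0) = (0, 1). a_0 = floor(sqrt(252)) = 15, since 15^2 = 225 <= 252 < 256 = 16^2.
Iterate m_{i+1} = d_i*a_i - m_i, d_{i+1} = (252 - m_{i+1}^2)/d_i, a_{i+1} = floor((a_0 + m_{i+1})/d_{i+1}):
  m_1 = 1*15 - 0 = 15, d_1 = (252 - 15^2)/1 = 27/1 = 27, a_1 = floor((15 + 15)/27) = 1.
  m_2 = 27*1 - 15 = 12, d_2 = (252 - 12^2)/27 = 108/27 = 4, a_2 = floor((15 + 12)/4) = 6.
  m_3 = 4*6 - 12 = 12, d_3 = (252 - 12^2)/4 = 108/4 = 27, a_3 = floor((15 + 12)/27) = 1.
  m_4 = 27*1 - 12 = 15, d_4 = (252 - 15^2)/27 = 27/27 = 1, a_4 = floor((15 + 15)/1) = 30.
  m_5 = 1*30 - 15 = 15, d_5 = (252 - 15^2)/1 = 27/1 = 27: (m_5, d_5) = (m_1, d_1) = (15, 27), so from here the quotients repeat a_1, ..., a_4; the period length is 4.
Hence the expansion of sqrt(252) is a_0 = 15 followed by the repeating block 1, 6, 1, 30 (period 4).

[15; overline(1, 6, 1, 30)]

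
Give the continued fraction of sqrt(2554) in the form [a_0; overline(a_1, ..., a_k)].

Write x_i = (sqrt(2554) + m_i)/d_i with (m_0, d_0) = (0, 1). a_0 = floor(sqrt(2554)) = 50, since 50^2 = 2500 <= 2554 < 2601 = 51^2.
Iterate m_{i+1} = d_i*a_i - m_i, d_{i+1} = (2554 - m_{i+1}^2)/d_i, a_{i+1} = floor((a_0 + m_{i+1})/d_{i+1}):
  m_1 = 1*50 - 0 = 50, d_1 = (2554 - 50^2)/1 = 54/1 = 54, a_1 = floor((50 + 50)/54) = 1.
  m_2 = 54*1 - 50 = 4, d_2 = (2554 - 4^2)/54 = 2538/54 = 47, a_2 = floor((50 + 4)/47) = 1.
  m_3 = 47*1 - 4 = 43, d_3 = (2554 - 43^2)/47 = 705/47 = 15, a_3 = floor((50 + 43)/15) = 6.
  m_4 = 15*6 - 43 = 47, d_4 = (2554 - 47^2)/15 = 345/15 = 23, a_4 = floor((50 + 47)/23) = 4.
  m_5 = 23*4 - 47 = 45, d_5 = (2554 - 45^2)/23 = 529/23 = 23, a_5 = floor((50 + 45)/23) = 4.
  m_6 = 23*4 - 45 = 47, d_6 = (2554 - 47^2)/23 = 345/23 = 15, a_6 = floor((50 + 47)/15) = 6.
  m_7 = 15*6 - 47 = 43, d_7 = (2554 - 43^2)/15 = 705/15 = 47, a_7 = floor((50 + 43)/47) = 1.
  m_8 = 47*1 - 43 = 4, d_8 = (2554 - 4^2)/47 = 2538/47 = 54, a_8 = floor((50 + 4)/54) = 1.
  m_9 = 54*1 - 4 = 50, d_9 = (2554 - 50^2)/54 = 54/54 = 1, a_9 = floor((50 + 50)/1) = 100.
  m_10 = 1*100 - 50 = 50, d_10 = (2554 - 50^2)/1 = 54/1 = 54: (m_10, d_10) = (m_1, d_1) = (50, 54), so from here the quotients repeat a_1, ..., a_9; the period length is 9.
Hence the expansion of sqrt(2554) is a_0 = 50 followed by the repeating block 1, 1, 6, 4, 4, 6, 1, 1, 100 (period 9).

[50; overline(1, 1, 6, 4, 4, 6, 1, 1, 100)]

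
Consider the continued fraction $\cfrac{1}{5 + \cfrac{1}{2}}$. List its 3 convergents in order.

Using the convergent recurrence p_i = a_i*p_{i-1} + p_{i-2}, q_i = a_i*q_{i-1} + q_{i-2} with p_{-2}=0, p_{-1}=1, q_{-2}=1, q_{-1}=0:
  i=0: a_0=0, p_0 = 0*1 + 0 = 0, q_0 = 0*0 + 1 = 1.
  i=1: a_1=5, p_1 = 5*0 + 1 = 1, q_1 = 5*1 + 0 = 5.
  i=2: a_2=2, p_2 = 2*1 + 0 = 2, q_2 = 2*5 + 1 = 11.

0/1, 1/5, 2/11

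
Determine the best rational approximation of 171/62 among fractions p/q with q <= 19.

47/17

Expand x = 171/62 as a continued fraction with the Euclidean algorithm:
  171 = 2*62 + 47, so a_0 = 2.
  62 = 1*47 + 15, so a_1 = 1.
  47 = 3*15 + 2, so a_2 = 3.
  15 = 7*2 + 1, so a_3 = 7.
  2 = 2*1 + 0, so a_4 = 2.
so x = [2; 1, 3, 7, 2].
Convergents (p_i = a_i*p_{i-1} + p_{i-2}, q_i = a_i*q_{i-1} + q_{i-2} with p_{-2}=0, p_{-1}=1, q_{-2}=1, q_{-1}=0), until the denominator exceeds 19:
  i=0: a_0=2, p_0 = 2*1 + 0 = 2, q_0 = 2*0 + 1 = 1.
  i=1: a_1=1, p_1 = 1*2 + 1 = 3, q_1 = 1*1 + 0 = 1.
  i=2: a_2=3, p_2 = 3*3 + 2 = 11, q_2 = 3*1 + 1 = 4.
  i=3: a_3=7, p_3 = 7*11 + 3 = 80, q_3 = 7*4 + 1 = 29.
q_3 = 29 > 19, so the last convergent with denominator <= 19 is p_2/q_2 = 11/4.
The closest fraction with denominator <= 19 is either p_2/q_2 or the intermediate fraction (k*p_2 + p_1)/(k*q_2 + q_1) with the largest k >= 1 whose denominator stays <= 19; these approach x as k grows, and every other convergent or intermediate fraction in range is farther away.
Largest k: floor((19 - q_1)/q_2) = floor((19 - 1)/4) = 4.
That gives (4*11 + 3)/(4*4 + 1) = 47/17.
Compare the errors: |x - 11/4| = |171*4 - 11*62|/(62*4) = 2/248, and |x - 47/17| = |171*17 - 47*62|/(62*17) = 7/1054.
Cross-multiplying, 7*248 = 1736 < 2108 = 2*1054, so 7/1054 is smaller: the intermediate fraction 47/17 is closer to x than 11/4.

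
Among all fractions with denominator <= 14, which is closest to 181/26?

Expand x = 181/26 as a continued fraction with the Euclidean algorithm:
  181 = 6*26 + 25, so a_0 = 6.
  26 = 1*25 + 1, so a_1 = 1.
  25 = 25*1 + 0, so a_2 = 25.
so x = [6; 1, 25].
Convergents (p_i = a_i*p_{i-1} + p_{i-2}, q_i = a_i*q_{i-1} + q_{i-2} with p_{-2}=0, p_{-1}=1, q_{-2}=1, q_{-1}=0), until the denominator exceeds 14:
  i=0: a_0=6, p_0 = 6*1 + 0 = 6, q_0 = 6*0 + 1 = 1.
  i=1: a_1=1, p_1 = 1*6 + 1 = 7, q_1 = 1*1 + 0 = 1.
  i=2: a_2=25, p_2 = 25*7 + 6 = 181, q_2 = 25*1 + 1 = 26.
q_2 = 26 > 14, so the last convergent with denominator <= 14 is p_1/q_1 = 7/1.
The closest fraction with denominator <= 14 is either p_1/q_1 or the intermediate fraction (k*p_1 + p_0)/(k*q_1 + q_0) with the largest k >= 1 whose denominator stays <= 14; these approach x as k grows, and every other convergent or intermediate fraction in range is farther away.
Largest k: floor((14 - q_0)/q_1) = floor((14 - 1)/1) = 13.
That gives (13*7 + 6)/(13*1 + 1) = 97/14.
Compare the errors: |x - 7/1| = |181*1 - 7*26|/(26*1) = 1/26, and |x - 97/14| = |181*14 - 97*26|/(26*14) = 12/364.
Cross-multiplying, 12*26 = 312 < 364 = 1*364, so 12/364 is smaller: the intermediate fraction 97/14 is closer to x than 7/1.

97/14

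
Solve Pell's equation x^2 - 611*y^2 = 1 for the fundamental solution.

First expand sqrt(611) as a continued fraction. With x_i = (sqrt(611) + m_i)/d_i and (m_0, d_0) = (0, 1): a_0 = floor(sqrt(611)) = 24, since 24^2 = 576 <= 611 < 625 = 25^2.
Iterate m_{i+1} = d_i*a_i - m_i, d_{i+1} = (611 - m_{i+1}^2)/d_i, a_{i+1} = floor((a_0 + m_{i+1})/d_{i+1}):
  m_1 = 1*24 - 0 = 24, d_1 = (611 - 24^2)/1 = 35/1 = 35, a_1 = floor((24 + 24)/35) = 1.
  m_2 = 35*1 - 24 = 11, d_2 = (611 - 11^2)/35 = 490/35 = 14, a_2 = floor((24 + 11)/14) = 2.
  m_3 = 14*2 - 11 = 17, d_3 = (611 - 17^2)/14 = 322/14 = 23, a_3 = floor((24 + 17)/23) = 1.
  m_4 = 23*1 - 17 = 6, d_4 = (611 - 6^2)/23 = 575/23 = 25, a_4 = floor((24 + 6)/25) = 1.
  m_5 = 25*1 - 6 = 19, d_5 = (611 - 19^2)/25 = 250/25 = 10, a_5 = floor((24 + 19)/10) = 4.
  m_6 = 10*4 - 19 = 21, d_6 = (611 - 21^2)/10 = 170/10 = 17, a_6 = floor((24 + 21)/17) = 2.
  m_7 = 17*2 - 21 = 13, d_7 = (611 - 13^2)/17 = 442/17 = 26, a_7 = floor((24 + 13)/26) = 1.
  m_8 = 26*1 - 13 = 13, d_8 = (611 - 13^2)/26 = 442/26 = 17, a_8 = floor((24 + 13)/17) = 2.
  m_9 = 17*2 - 13 = 21, d_9 = (611 - 21^2)/17 = 170/17 = 10, a_9 = floor((24 + 21)/10) = 4.
  m_10 = 10*4 - 21 = 19, d_10 = (611 - 19^2)/10 = 250/10 = 25, a_10 = floor((24 + 19)/25) = 1.
  m_11 = 25*1 - 19 = 6, d_11 = (611 - 6^2)/25 = 575/25 = 23, a_11 = floor((24 + 6)/23) = 1.
  m_12 = 23*1 - 6 = 17, d_12 = (611 - 17^2)/23 = 322/23 = 14, a_12 = floor((24 + 17)/14) = 2.
  m_13 = 14*2 - 17 = 11, d_13 = (611 - 11^2)/14 = 490/14 = 35, a_13 = floor((24 + 11)/35) = 1.
  m_14 = 35*1 - 11 = 24, d_14 = (611 - 24^2)/35 = 35/35 = 1, a_14 = floor((24 + 24)/1) = 48.
  m_15 = 1*48 - 24 = 24, d_15 = (611 - 24^2)/1 = 35/1 = 35: (m_15, d_15) = (m_1, d_1) = (24, 35), so from here the quotients repeat a_1, ..., a_14; the period length is 14.
So sqrt(611) = [24; (1, 2, 1, 1, 4, 2, 1, 2, 4, 1, 1, 2, 1, 48)] with period length k = 14.
k is even, so the fundamental solution of x^2 - 611y^2 = 1 is (p_{k-1}, q_{k-1}) = (p_13, q_13); compute convergents through index 13.
Convergents (p_i = a_i*p_{i-1} + p_{i-2}, q_i = a_i*q_{i-1} + q_{i-2} with p_{-2}=0, p_{-1}=1, q_{-2}=1, q_{-1}=0):
  i=0: a_0=24, p_0 = 24*1 + 0 = 24, q_0 = 24*0 + 1 = 1.
  i=1: a_1=1, p_1 = 1*24 + 1 = 25, q_1 = 1*1 + 0 = 1.
  i=2: a_2=2, p_2 = 2*25 + 24 = 74, q_2 = 2*1 + 1 = 3.
  i=3: a_3=1, p_3 = 1*74 + 25 = 99, q_3 = 1*3 + 1 = 4.
  i=4: a_4=1, p_4 = 1*99 + 74 = 173, q_4 = 1*4 + 3 = 7.
  i=5: a_5=4, p_5 = 4*173 + 99 = 791, q_5 = 4*7 + 4 = 32.
  i=6: a_6=2, p_6 = 2*791 + 173 = 1755, q_6 = 2*32 + 7 = 71.
  i=7: a_7=1, p_7 = 1*1755 + 791 = 2546, q_7 = 1*71 + 32 = 103.
  i=8: a_8=2, p_8 = 2*2546 + 1755 = 6847, q_8 = 2*103 + 71 = 277.
  i=9: a_9=4, p_9 = 4*6847 + 2546 = 29934, q_9 = 4*277 + 103 = 1211.
  i=10: a_10=1, p_10 = 1*29934 + 6847 = 36781, q_10 = 1*1211 + 277 = 1488.
  i=11: a_11=1, p_11 = 1*36781 + 29934 = 66715, q_11 = 1*1488 + 1211 = 2699.
  i=12: a_12=2, p_12 = 2*66715 + 36781 = 170211, q_12 = 2*2699 + 1488 = 6886.
  i=13: a_13=1, p_13 = 1*170211 + 66715 = 236926, q_13 = 1*6886 + 2699 = 9585.
Check: 236926^2 - 611*9585^2 = 56133929476 - 56133929475 = 1, so (x, y) = (236926, 9585) solves the equation, and by the theorem it is the least positive solution.

(x, y) = (236926, 9585)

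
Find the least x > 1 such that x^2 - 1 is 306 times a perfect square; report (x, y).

(x, y) = (35, 2)

First expand sqrt(306) as a continued fraction. With x_i = (sqrt(306) + m_i)/d_i and (m_0, d_0) = (0, 1): a_0 = floor(sqrt(306)) = 17, since 17^2 = 289 <= 306 < 324 = 18^2.
Iterate m_{i+1} = d_i*a_i - m_i, d_{i+1} = (306 - m_{i+1}^2)/d_i, a_{i+1} = floor((a_0 + m_{i+1})/d_{i+1}):
  m_1 = 1*17 - 0 = 17, d_1 = (306 - 17^2)/1 = 17/1 = 17, a_1 = floor((17 + 17)/17) = 2.
  m_2 = 17*2 - 17 = 17, d_2 = (306 - 17^2)/17 = 17/17 = 1, a_2 = floor((17 + 17)/1) = 34.
  m_3 = 1*34 - 17 = 17, d_3 = (306 - 17^2)/1 = 17/1 = 17: (m_3, d_3) = (m_1, d_1) = (17, 17), so from here the quotients repeat a_1, a_2; the period length is 2.
So sqrt(306) = [17; (2, 34)] with period length k = 2.
k is even, so the fundamental solution of x^2 - 306y^2 = 1 is (p_{k-1}, q_{k-1}) = (p_1, q_1); compute convergents through index 1.
Convergents (p_i = a_i*p_{i-1} + p_{i-2}, q_i = a_i*q_{i-1} + q_{i-2} with p_{-2}=0, p_{-1}=1, q_{-2}=1, q_{-1}=0):
  i=0: a_0=17, p_0 = 17*1 + 0 = 17, q_0 = 17*0 + 1 = 1.
  i=1: a_1=2, p_1 = 2*17 + 1 = 35, q_1 = 2*1 + 0 = 2.
Check: 35^2 - 306*2^2 = 1225 - 1224 = 1, so (x, y) = (35, 2) solves the equation, and by the theorem it is the least positive solution.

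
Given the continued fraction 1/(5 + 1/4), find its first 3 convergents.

0/1, 1/5, 4/21

Using the convergent recurrence p_i = a_i*p_{i-1} + p_{i-2}, q_i = a_i*q_{i-1} + q_{i-2} with p_{-2}=0, p_{-1}=1, q_{-2}=1, q_{-1}=0:
  i=0: a_0=0, p_0 = 0*1 + 0 = 0, q_0 = 0*0 + 1 = 1.
  i=1: a_1=5, p_1 = 5*0 + 1 = 1, q_1 = 5*1 + 0 = 5.
  i=2: a_2=4, p_2 = 4*1 + 0 = 4, q_2 = 4*5 + 1 = 21.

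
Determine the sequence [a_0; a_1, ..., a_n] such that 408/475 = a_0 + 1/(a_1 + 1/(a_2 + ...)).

[0; 1, 6, 11, 6]

Run the Euclidean algorithm on 408 and 475; the successive quotients are the partial quotients a_0, a_1, ... (each step inverts the fractional part left over by the previous one):
  408 = 0*475 + 408, so a_0 = 0.
  475 = 1*408 + 67, so a_1 = 1.
  408 = 6*67 + 6, so a_2 = 6.
  67 = 11*6 + 1, so a_3 = 11.
  6 = 6*1 + 0, so a_4 = 6.
The remainder reaches 0 after 5 divisions, so the expansion has 5 partial quotients, read off in order.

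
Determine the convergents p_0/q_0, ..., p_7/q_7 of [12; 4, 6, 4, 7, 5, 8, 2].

Using the convergent recurrence p_i = a_i*p_{i-1} + p_{i-2}, q_i = a_i*q_{i-1} + q_{i-2} with p_{-2}=0, p_{-1}=1, q_{-2}=1, q_{-1}=0:
  i=0: a_0=12, p_0 = 12*1 + 0 = 12, q_0 = 12*0 + 1 = 1.
  i=1: a_1=4, p_1 = 4*12 + 1 = 49, q_1 = 4*1 + 0 = 4.
  i=2: a_2=6, p_2 = 6*49 + 12 = 306, q_2 = 6*4 + 1 = 25.
  i=3: a_3=4, p_3 = 4*306 + 49 = 1273, q_3 = 4*25 + 4 = 104.
  i=4: a_4=7, p_4 = 7*1273 + 306 = 9217, q_4 = 7*104 + 25 = 753.
  i=5: a_5=5, p_5 = 5*9217 + 1273 = 47358, q_5 = 5*753 + 104 = 3869.
  i=6: a_6=8, p_6 = 8*47358 + 9217 = 388081, q_6 = 8*3869 + 753 = 31705.
  i=7: a_7=2, p_7 = 2*388081 + 47358 = 823520, q_7 = 2*31705 + 3869 = 67279.

12/1, 49/4, 306/25, 1273/104, 9217/753, 47358/3869, 388081/31705, 823520/67279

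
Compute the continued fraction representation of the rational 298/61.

[4; 1, 7, 1, 2, 2]

Run the Euclidean algorithm on 298 and 61; the successive quotients are the partial quotients a_0, a_1, ... (each step inverts the fractional part left over by the previous one):
  298 = 4*61 + 54, so a_0 = 4.
  61 = 1*54 + 7, so a_1 = 1.
  54 = 7*7 + 5, so a_2 = 7.
  7 = 1*5 + 2, so a_3 = 1.
  5 = 2*2 + 1, so a_4 = 2.
  2 = 2*1 + 0, so a_5 = 2.
The remainder reaches 0 after 6 divisions, so the expansion has 6 partial quotients, read off in order.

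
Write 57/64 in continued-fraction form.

[0; 1, 8, 7]

Run the Euclidean algorithm on 57 and 64; the successive quotients are the partial quotients a_0, a_1, ... (each step inverts the fractional part left over by the previous one):
  57 = 0*64 + 57, so a_0 = 0.
  64 = 1*57 + 7, so a_1 = 1.
  57 = 8*7 + 1, so a_2 = 8.
  7 = 7*1 + 0, so a_3 = 7.
The remainder reaches 0 after 4 divisions, so the expansion has 4 partial quotients, read off in order.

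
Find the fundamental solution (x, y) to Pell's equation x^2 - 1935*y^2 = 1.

First expand sqrt(1935) as a continued fraction. With x_i = (sqrt(1935) + m_i)/d_i and (m_0, d_0) = (0, 1): a_0 = floor(sqrt(1935)) = 43, since 43^2 = 1849 <= 1935 < 1936 = 44^2.
Iterate m_{i+1} = d_i*a_i - m_i, d_{i+1} = (1935 - m_{i+1}^2)/d_i, a_{i+1} = floor((a_0 + m_{i+1})/d_{i+1}):
  m_1 = 1*43 - 0 = 43, d_1 = (1935 - 43^2)/1 = 86/1 = 86, a_1 = floor((43 + 43)/86) = 1.
  m_2 = 86*1 - 43 = 43, d_2 = (1935 - 43^2)/86 = 86/86 = 1, a_2 = floor((43 + 43)/1) = 86.
  m_3 = 1*86 - 43 = 43, d_3 = (1935 - 43^2)/1 = 86/1 = 86: (m_3, d_3) = (m_1, d_1) = (43, 86), so from here the quotients repeat a_1, a_2; the period length is 2.
So sqrt(1935) = [43; (1, 86)] with period length k = 2.
k is even, so the fundamental solution of x^2 - 1935y^2 = 1 is (p_{k-1}, q_{k-1}) = (p_1, q_1); compute convergents through index 1.
Convergents (p_i = a_i*p_{i-1} + p_{i-2}, q_i = a_i*q_{i-1} + q_{i-2} with p_{-2}=0, p_{-1}=1, q_{-2}=1, q_{-1}=0):
  i=0: a_0=43, p_0 = 43*1 + 0 = 43, q_0 = 43*0 + 1 = 1.
  i=1: a_1=1, p_1 = 1*43 + 1 = 44, q_1 = 1*1 + 0 = 1.
Check: 44^2 - 1935*1^2 = 1936 - 1935 = 1, so (x, y) = (44, 1) solves the equation, and by the theorem it is the least positive solution.

(x, y) = (44, 1)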